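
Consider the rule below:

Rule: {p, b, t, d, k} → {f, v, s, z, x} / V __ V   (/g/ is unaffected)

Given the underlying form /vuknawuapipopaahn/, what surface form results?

/p/ is a stop between vowels /a/ and /i/, so it spirantizes to the fricative [f].
/p/ is a stop between vowels /i/ and /o/, so it spirantizes to the fricative [f].
/p/ is a stop between vowels /o/ and /a/, so it spirantizes to the fricative [f].
Surface form: [vuknawuafifofaahn].

vuknawuafifofaahn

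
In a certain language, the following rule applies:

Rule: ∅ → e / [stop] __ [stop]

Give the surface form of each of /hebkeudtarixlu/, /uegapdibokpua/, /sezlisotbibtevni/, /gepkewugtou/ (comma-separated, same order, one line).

/hebkeudtarixlu/: /b/ and /k/ form a stop–stop cluster, so [e] is inserted between them. /d/ and /t/ form a stop–stop cluster, so [e] is inserted between them. → [hebekeudetarixlu].
/uegapdibokpua/: /p/ and /d/ form a stop–stop cluster, so [e] is inserted between them. /k/ and /p/ form a stop–stop cluster, so [e] is inserted between them. → [uegapedibokepua].
/sezlisotbibtevni/: /t/ and /b/ form a stop–stop cluster, so [e] is inserted between them. /b/ and /t/ form a stop–stop cluster, so [e] is inserted between them. → [sezlisotebibetevni].
/gepkewugtou/: /p/ and /k/ form a stop–stop cluster, so [e] is inserted between them. /g/ and /t/ form a stop–stop cluster, so [e] is inserted between them. → [gepekewugetou].

hebekeudetarixlu, uegapedibokepua, sezlisotebibetevni, gepekewugetou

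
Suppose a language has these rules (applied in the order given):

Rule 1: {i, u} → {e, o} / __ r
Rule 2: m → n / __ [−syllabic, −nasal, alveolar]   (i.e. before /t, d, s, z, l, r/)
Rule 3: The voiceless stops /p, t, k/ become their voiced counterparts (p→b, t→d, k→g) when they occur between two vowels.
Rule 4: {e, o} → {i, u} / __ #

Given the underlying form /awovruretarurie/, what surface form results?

awovroredarorii

Rule 1 (pre-rhotic lowering): /u/ is a high vowel immediately before /r/, so it lowers to [o]. /u/ is a high vowel immediately before /r/, so it lowers to [o]. /awovruretarurie/ → awovroretarorie.
Rule 2 (nasal place assimilation): no segment meets the environment; /awovroretarorie/ is unchanged.
Rule 3 (intervocalic voicing): /t/ is a voiceless stop between vowels /e/ and /a/, so it voices to [d]. /awovroretarorie/ → awovroredarorie.
Rule 4 (final vowel raising): /e/ is a mid vowel in word-final position, so it raises to [i]. /awovroredarorie/ → awovroredarorii.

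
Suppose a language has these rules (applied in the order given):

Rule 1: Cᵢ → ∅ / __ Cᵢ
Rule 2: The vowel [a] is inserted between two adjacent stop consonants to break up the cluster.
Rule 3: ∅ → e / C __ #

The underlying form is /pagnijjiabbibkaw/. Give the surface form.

Rule 1 (degemination): /jj/ is a geminate; the first /j/ deletes. /bb/ is a geminate; the first /b/ deletes. /pagnijjiabbibkaw/ → pagnijiabibkaw.
Rule 2 (stop-cluster a-epenthesis): /b/ and /k/ form a stop–stop cluster, so [a] is inserted between them. /pagnijiabibkaw/ → pagnijiabibakaw.
Rule 3 (final e-epenthesis): the form ends in the consonant /w/, so [e] is inserted word-finally. /pagnijiabibakaw/ → pagnijiabibakawe.

pagnijiabibakawe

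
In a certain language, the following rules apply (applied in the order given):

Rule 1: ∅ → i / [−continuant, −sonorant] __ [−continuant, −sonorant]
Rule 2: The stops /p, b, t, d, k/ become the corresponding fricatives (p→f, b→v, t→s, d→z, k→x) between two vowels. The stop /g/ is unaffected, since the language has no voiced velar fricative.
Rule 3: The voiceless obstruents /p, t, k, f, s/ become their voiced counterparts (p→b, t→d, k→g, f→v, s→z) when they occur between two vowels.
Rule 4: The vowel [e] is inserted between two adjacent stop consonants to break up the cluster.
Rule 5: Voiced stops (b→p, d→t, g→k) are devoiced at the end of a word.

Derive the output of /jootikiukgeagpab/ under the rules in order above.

Rule 1 (stop-cluster i-epenthesis): /k/ and /g/ form a stop–stop cluster, so [i] is inserted between them. /g/ and /p/ form a stop–stop cluster, so [i] is inserted between them. /jootikiukgeagpab/ → jootikiukigeagipab.
Rule 2 (intervocalic spirantization): /t/ is a stop between vowels /o/ and /i/, so it spirantizes to the fricative [s]. /k/ is a stop between vowels /i/ and /i/, so it spirantizes to the fricative [x]. /k/ is a stop between vowels /u/ and /i/, so it spirantizes to the fricative [x]. /p/ is a stop between vowels /i/ and /a/, so it spirantizes to the fricative [f]. /jootikiukigeagipab/ → joosixiuxigeagifab.
Rule 3 (intervocalic voicing): /s/ is a voiceless obstruent between vowels /o/ and /i/, so it voices to [z]. /f/ is a voiceless obstruent between vowels /i/ and /a/, so it voices to [v]. /joosixiuxigeagifab/ → joozixiuxigeagivab.
Rule 4 (stop-cluster e-epenthesis): no segment meets the environment; /joozixiuxigeagivab/ is unchanged.
Rule 5 (final devoicing): /b/ is a voiced stop in word-final position, so it devoices to [p]. /joozixiuxigeagivab/ → joozixiuxigeagivap.

joozixiuxigeagivap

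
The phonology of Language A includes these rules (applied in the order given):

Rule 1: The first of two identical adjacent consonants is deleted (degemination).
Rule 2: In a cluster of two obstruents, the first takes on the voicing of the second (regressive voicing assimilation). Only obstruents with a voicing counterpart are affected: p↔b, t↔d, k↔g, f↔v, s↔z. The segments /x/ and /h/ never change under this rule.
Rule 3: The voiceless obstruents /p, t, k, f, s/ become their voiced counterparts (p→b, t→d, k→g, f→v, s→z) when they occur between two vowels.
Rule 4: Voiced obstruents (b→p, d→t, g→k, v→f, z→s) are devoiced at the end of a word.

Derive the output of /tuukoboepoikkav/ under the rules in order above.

Rule 1 (degemination): /kk/ is a geminate; the first /k/ deletes. /tuukoboepoikkav/ → tuukoboepoikav.
Rule 2 (regressive voicing assimilation): no segment meets the environment; /tuukoboepoikav/ is unchanged.
Rule 3 (intervocalic voicing): /k/ is a voiceless obstruent between vowels /u/ and /o/, so it voices to [g]. /p/ is a voiceless obstruent between vowels /e/ and /o/, so it voices to [b]. /k/ is a voiceless obstruent between vowels /i/ and /a/, so it voices to [g]. /tuukoboepoikav/ → tuugoboeboigav.
Rule 4 (final devoicing): /v/ is a voiced obstruent in word-final position, so it devoices to [f]. /tuugoboeboigav/ → tuugoboeboigaf.

tuugoboeboigaf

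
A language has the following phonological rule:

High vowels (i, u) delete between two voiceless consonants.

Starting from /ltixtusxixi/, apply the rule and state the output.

/i/ is a high vowel flanked by voiceless consonants /t/ and /x/, so it deletes.
/u/ is a high vowel flanked by voiceless consonants /t/ and /s/, so it deletes.
/i/ is a high vowel flanked by voiceless consonants /x/ and /x/, so it deletes.
Surface form: [ltxtsxxi].

ltxtsxxi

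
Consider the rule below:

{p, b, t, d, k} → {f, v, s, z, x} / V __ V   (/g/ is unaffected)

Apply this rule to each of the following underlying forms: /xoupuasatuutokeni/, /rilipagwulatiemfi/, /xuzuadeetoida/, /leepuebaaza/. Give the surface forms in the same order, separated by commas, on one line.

/xoupuasatuutokeni/: /p/ is a stop between vowels /u/ and /u/, so it spirantizes to the fricative [f]. /t/ is a stop between vowels /a/ and /u/, so it spirantizes to the fricative [s]. /t/ is a stop between vowels /u/ and /o/, so it spirantizes to the fricative [s]. /k/ is a stop between vowels /o/ and /e/, so it spirantizes to the fricative [x]. → [xoufuasasuusoxeni].
/rilipagwulatiemfi/: /p/ is a stop between vowels /i/ and /a/, so it spirantizes to the fricative [f]. /t/ is a stop between vowels /a/ and /i/, so it spirantizes to the fricative [s]. → [rilifagwulasiemfi].
/xuzuadeetoida/: /d/ is a stop between vowels /a/ and /e/, so it spirantizes to the fricative [z]. /t/ is a stop between vowels /e/ and /o/, so it spirantizes to the fricative [s]. /d/ is a stop between vowels /i/ and /a/, so it spirantizes to the fricative [z]. → [xuzuazeesoiza].
/leepuebaaza/: /p/ is a stop between vowels /e/ and /u/, so it spirantizes to the fricative [f]. /b/ is a stop between vowels /e/ and /a/, so it spirantizes to the fricative [v]. → [leefuevaaza].

xoufuasasuusoxeni, rilifagwulasiemfi, xuzuazeesoiza, leefuevaaza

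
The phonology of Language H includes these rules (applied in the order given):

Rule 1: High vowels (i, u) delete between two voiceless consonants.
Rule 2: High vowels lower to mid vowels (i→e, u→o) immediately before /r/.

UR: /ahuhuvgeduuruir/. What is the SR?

Rule 1 (high vowel syncope): /u/ is a high vowel flanked by voiceless consonants /h/ and /h/, so it deletes. /ahuhuvgeduuruir/ → ahhuvgeduuruir.
Rule 2 (pre-rhotic lowering): /u/ is a high vowel immediately before /r/, so it lowers to [o]. /i/ is a high vowel immediately before /r/, so it lowers to [e]. /ahhuvgeduuruir/ → ahhuvgeduoruer.

ahhuvgeduoruer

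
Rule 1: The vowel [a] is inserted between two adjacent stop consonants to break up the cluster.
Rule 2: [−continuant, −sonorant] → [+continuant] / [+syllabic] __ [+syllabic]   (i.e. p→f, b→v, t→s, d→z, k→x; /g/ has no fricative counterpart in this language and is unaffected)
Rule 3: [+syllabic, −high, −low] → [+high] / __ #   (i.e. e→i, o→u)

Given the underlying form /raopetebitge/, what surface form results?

raofesevisagi

Rule 1 (stop-cluster a-epenthesis): /t/ and /g/ form a stop–stop cluster, so [a] is inserted between them. /raopetebitge/ → raopetebitage.
Rule 2 (intervocalic spirantization): /p/ is a stop between vowels /o/ and /e/, so it spirantizes to the fricative [f]. /t/ is a stop between vowels /e/ and /e/, so it spirantizes to the fricative [s]. /b/ is a stop between vowels /e/ and /i/, so it spirantizes to the fricative [v]. /t/ is a stop between vowels /i/ and /a/, so it spirantizes to the fricative [s]. /raopetebitage/ → raofesevisage.
Rule 3 (final vowel raising): /e/ is a mid vowel in word-final position, so it raises to [i]. /raofesevisage/ → raofesevisagi.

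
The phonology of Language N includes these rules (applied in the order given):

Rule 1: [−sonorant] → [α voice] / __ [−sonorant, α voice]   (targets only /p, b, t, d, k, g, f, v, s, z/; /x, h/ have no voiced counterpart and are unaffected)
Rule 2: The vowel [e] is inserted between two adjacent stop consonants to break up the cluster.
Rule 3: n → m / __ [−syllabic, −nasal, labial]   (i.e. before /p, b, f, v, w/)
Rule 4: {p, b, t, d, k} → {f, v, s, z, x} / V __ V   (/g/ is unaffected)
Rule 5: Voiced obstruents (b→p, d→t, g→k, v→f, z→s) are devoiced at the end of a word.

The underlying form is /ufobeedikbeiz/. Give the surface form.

ufoveezigeveis

Rule 1 (regressive voicing assimilation): /k/ precedes the voiced obstruent /b/, so it voices to [g] by assimilation. /ufobeedikbeiz/ → ufobeedigbeiz.
Rule 2 (stop-cluster e-epenthesis): /g/ and /b/ form a stop–stop cluster, so [e] is inserted between them. /ufobeedigbeiz/ → ufobeedigebeiz.
Rule 3 (nasal place assimilation): no segment meets the environment; /ufobeedigebeiz/ is unchanged.
Rule 4 (intervocalic spirantization): /b/ is a stop between vowels /o/ and /e/, so it spirantizes to the fricative [v]. /d/ is a stop between vowels /e/ and /i/, so it spirantizes to the fricative [z]. /b/ is a stop between vowels /e/ and /e/, so it spirantizes to the fricative [v]. /ufobeedigebeiz/ → ufoveezigeveiz.
Rule 5 (final devoicing): /z/ is a voiced obstruent in word-final position, so it devoices to [s]. /ufoveezigeveiz/ → ufoveezigeveis.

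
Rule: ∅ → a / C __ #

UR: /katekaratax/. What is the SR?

katekarataxa

the form ends in the consonant /x/, so [a] is inserted word-finally.
Surface form: [katekarataxa].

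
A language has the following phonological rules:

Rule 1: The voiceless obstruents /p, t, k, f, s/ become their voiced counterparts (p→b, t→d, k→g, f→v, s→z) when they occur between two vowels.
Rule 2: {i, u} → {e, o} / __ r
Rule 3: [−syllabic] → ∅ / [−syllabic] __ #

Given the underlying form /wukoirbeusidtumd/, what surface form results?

wugoerbeuzidtum

Rule 1 (intervocalic voicing): /k/ is a voiceless obstruent between vowels /u/ and /o/, so it voices to [g]. /s/ is a voiceless obstruent between vowels /u/ and /i/, so it voices to [z]. /wukoirbeusidtumd/ → wugoirbeuzidtumd.
Rule 2 (pre-rhotic lowering): /i/ is a high vowel immediately before /r/, so it lowers to [e]. /wugoirbeuzidtumd/ → wugoerbeuzidtumd.
Rule 3 (final cluster simplification): /d/ is the second consonant of a word-final cluster /md/, so it deletes. /wugoerbeuzidtumd/ → wugoerbeuzidtum.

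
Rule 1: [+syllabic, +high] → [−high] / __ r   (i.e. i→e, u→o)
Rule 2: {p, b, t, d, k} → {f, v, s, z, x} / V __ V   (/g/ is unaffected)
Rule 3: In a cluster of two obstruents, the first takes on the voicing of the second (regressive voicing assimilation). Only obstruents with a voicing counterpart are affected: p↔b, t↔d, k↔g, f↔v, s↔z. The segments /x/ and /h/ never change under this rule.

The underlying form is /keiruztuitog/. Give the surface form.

Rule 1 (pre-rhotic lowering): /i/ is a high vowel immediately before /r/, so it lowers to [e]. /keiruztuitog/ → keeruztuitog.
Rule 2 (intervocalic spirantization): /t/ is a stop between vowels /i/ and /o/, so it spirantizes to the fricative [s]. /keeruztuitog/ → keeruztuisog.
Rule 3 (regressive voicing assimilation): /z/ precedes the voiceless obstruent /t/, so it devoices to [s] by assimilation. /keeruztuisog/ → keerustuisog.

keerustuisog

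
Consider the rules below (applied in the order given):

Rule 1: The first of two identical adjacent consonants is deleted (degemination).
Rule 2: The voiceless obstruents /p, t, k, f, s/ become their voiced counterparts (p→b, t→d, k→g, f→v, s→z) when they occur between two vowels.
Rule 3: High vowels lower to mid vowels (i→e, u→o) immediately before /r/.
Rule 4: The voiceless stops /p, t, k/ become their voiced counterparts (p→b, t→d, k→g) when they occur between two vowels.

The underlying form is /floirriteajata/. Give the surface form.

floerideajada

Rule 1 (degemination): /rr/ is a geminate; the first /r/ deletes. /floirriteajata/ → floiriteajata.
Rule 2 (intervocalic voicing): /t/ is a voiceless obstruent between vowels /i/ and /e/, so it voices to [d]. /t/ is a voiceless obstruent between vowels /a/ and /a/, so it voices to [d]. /floiriteajata/ → floirideajada.
Rule 3 (pre-rhotic lowering): /i/ is a high vowel immediately before /r/, so it lowers to [e]. /floirideajada/ → floerideajada.
Rule 4 (intervocalic voicing): no segment meets the environment; /floerideajada/ is unchanged.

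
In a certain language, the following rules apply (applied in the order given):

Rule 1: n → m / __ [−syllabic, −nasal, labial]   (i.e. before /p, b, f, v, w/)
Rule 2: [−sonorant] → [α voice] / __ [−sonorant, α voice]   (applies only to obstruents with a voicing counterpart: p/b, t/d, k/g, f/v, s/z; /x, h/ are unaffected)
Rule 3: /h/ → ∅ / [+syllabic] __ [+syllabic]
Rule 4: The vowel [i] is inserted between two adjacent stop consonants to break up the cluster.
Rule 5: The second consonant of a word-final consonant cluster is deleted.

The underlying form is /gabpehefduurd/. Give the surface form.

Rule 1 (nasal place assimilation): no segment meets the environment; /gabpehefduurd/ is unchanged.
Rule 2 (regressive voicing assimilation): /b/ precedes the voiceless obstruent /p/, so it devoices to [p] by assimilation. /f/ precedes the voiced obstruent /d/, so it voices to [v] by assimilation. /gabpehefduurd/ → gappehevduurd.
Rule 3 (intervocalic h-deletion): /h/ occurs between vowels /e/ and /e/, so it deletes. /gappehevduurd/ → gappeevduurd.
Rule 4 (stop-cluster i-epenthesis): /p/ and /p/ form a stop–stop cluster, so [i] is inserted between them. /gappeevduurd/ → gapipeevduurd.
Rule 5 (final cluster simplification): /d/ is the second consonant of a word-final cluster /rd/, so it deletes. /gapipeevduurd/ → gapipeevduur.

gapipeevduur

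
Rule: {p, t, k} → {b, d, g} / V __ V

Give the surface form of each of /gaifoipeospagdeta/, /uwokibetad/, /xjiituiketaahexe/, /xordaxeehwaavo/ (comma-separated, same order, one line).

/gaifoipeospagdeta/: /p/ is a voiceless stop between vowels /i/ and /e/, so it voices to [b]. /t/ is a voiceless stop between vowels /e/ and /a/, so it voices to [d]. → [gaifoibeospagdeda].
/uwokibetad/: /k/ is a voiceless stop between vowels /o/ and /i/, so it voices to [g]. /t/ is a voiceless stop between vowels /e/ and /a/, so it voices to [d]. → [uwogibedad].
/xjiituiketaahexe/: /t/ is a voiceless stop between vowels /i/ and /u/, so it voices to [d]. /k/ is a voiceless stop between vowels /i/ and /e/, so it voices to [g]. /t/ is a voiceless stop between vowels /e/ and /a/, so it voices to [d]. → [xjiiduigedaahexe].
/xordaxeehwaavo/: the rule's environment is not met; surfaces unchanged as [xordaxeehwaavo].

gaifoibeospagdeda, uwogibedad, xjiiduigedaahexe, xordaxeehwaavo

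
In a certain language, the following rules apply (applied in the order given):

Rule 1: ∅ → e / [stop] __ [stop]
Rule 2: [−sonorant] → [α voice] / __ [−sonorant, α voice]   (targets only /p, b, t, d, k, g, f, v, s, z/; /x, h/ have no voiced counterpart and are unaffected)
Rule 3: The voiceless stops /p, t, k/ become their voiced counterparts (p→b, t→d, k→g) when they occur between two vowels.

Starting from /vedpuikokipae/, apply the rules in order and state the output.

Rule 1 (stop-cluster e-epenthesis): /d/ and /p/ form a stop–stop cluster, so [e] is inserted between them. /vedpuikokipae/ → vedepuikokipae.
Rule 2 (regressive voicing assimilation): no segment meets the environment; /vedepuikokipae/ is unchanged.
Rule 3 (intervocalic voicing): /p/ is a voiceless stop between vowels /e/ and /u/, so it voices to [b]. /k/ is a voiceless stop between vowels /i/ and /o/, so it voices to [g]. /k/ is a voiceless stop between vowels /o/ and /i/, so it voices to [g]. /p/ is a voiceless stop between vowels /i/ and /a/, so it voices to [b]. /vedepuikokipae/ → vedebuigogibae.

vedebuigogibae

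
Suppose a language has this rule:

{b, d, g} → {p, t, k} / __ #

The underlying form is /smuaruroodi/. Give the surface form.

No segment of /smuaruroodi/ meets the structural description of the rule, so the form surfaces unchanged.

smuaruroodi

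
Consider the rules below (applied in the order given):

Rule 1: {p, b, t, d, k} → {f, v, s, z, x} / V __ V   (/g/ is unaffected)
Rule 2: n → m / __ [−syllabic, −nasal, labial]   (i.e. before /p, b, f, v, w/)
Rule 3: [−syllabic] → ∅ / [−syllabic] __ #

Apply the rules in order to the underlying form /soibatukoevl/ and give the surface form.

Rule 1 (intervocalic spirantization): /b/ is a stop between vowels /i/ and /a/, so it spirantizes to the fricative [v]. /t/ is a stop between vowels /a/ and /u/, so it spirantizes to the fricative [s]. /k/ is a stop between vowels /u/ and /o/, so it spirantizes to the fricative [x]. /soibatukoevl/ → soivasuxoevl.
Rule 2 (nasal place assimilation): no segment meets the environment; /soivasuxoevl/ is unchanged.
Rule 3 (final cluster simplification): /l/ is the second consonant of a word-final cluster /vl/, so it deletes. /soivasuxoevl/ → soivasuxoev.

soivasuxoev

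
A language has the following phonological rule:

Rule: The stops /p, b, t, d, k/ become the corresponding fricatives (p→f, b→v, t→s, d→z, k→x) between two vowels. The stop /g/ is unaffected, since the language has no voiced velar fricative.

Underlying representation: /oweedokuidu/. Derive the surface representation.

/d/ is a stop between vowels /e/ and /o/, so it spirantizes to the fricative [z].
/k/ is a stop between vowels /o/ and /u/, so it spirantizes to the fricative [x].
/d/ is a stop between vowels /i/ and /u/, so it spirantizes to the fricative [z].
Surface form: [oweezoxuizu].

oweezoxuizu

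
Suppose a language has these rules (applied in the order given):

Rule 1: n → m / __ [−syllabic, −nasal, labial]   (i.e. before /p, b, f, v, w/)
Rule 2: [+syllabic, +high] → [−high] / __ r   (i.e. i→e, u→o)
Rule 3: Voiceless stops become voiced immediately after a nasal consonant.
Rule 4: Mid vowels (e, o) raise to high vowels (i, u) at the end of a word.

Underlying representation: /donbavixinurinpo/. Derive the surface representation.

dombavixinorimbu

Rule 1 (nasal place assimilation): /n/ precedes the labial consonant /b/, so it assimilates in place to [m]. /n/ precedes the labial consonant /p/, so it assimilates in place to [m]. /donbavixinurinpo/ → dombavixinurimpo.
Rule 2 (pre-rhotic lowering): /u/ is a high vowel immediately before /r/, so it lowers to [o]. /dombavixinurimpo/ → dombavixinorimpo.
Rule 3 (post-nasal voicing): /p/ is a voiceless stop immediately after the nasal /m/, so it voices to [b]. /dombavixinorimpo/ → dombavixinorimbo.
Rule 4 (final vowel raising): /o/ is a mid vowel in word-final position, so it raises to [u]. /dombavixinorimbo/ → dombavixinorimbu.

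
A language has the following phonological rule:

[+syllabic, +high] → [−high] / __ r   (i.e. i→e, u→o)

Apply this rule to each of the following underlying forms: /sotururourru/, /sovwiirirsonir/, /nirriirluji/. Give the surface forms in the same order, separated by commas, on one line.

/sotururourru/: /u/ is a high vowel immediately before /r/, so it lowers to [o]. /u/ is a high vowel immediately before /r/, so it lowers to [o]. /u/ is a high vowel immediately before /r/, so it lowers to [o]. → [sotororoorru].
/sovwiirirsonir/: /i/ is a high vowel immediately before /r/, so it lowers to [e]. /i/ is a high vowel immediately before /r/, so it lowers to [e]. /i/ is a high vowel immediately before /r/, so it lowers to [e]. → [sovwierersoner].
/nirriirluji/: /i/ is a high vowel immediately before /r/, so it lowers to [e]. /i/ is a high vowel immediately before /r/, so it lowers to [e]. → [nerrierluji].

sotororoorru, sovwierersoner, nerrierluji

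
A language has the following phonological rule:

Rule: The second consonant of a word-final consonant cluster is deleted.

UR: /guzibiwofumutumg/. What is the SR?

/g/ is the second consonant of a word-final cluster /mg/, so it deletes.
The other instances of /g/, /z/, /b/, /w/, /f/, /m/, /t/ do not occur in the required environment and remain unchanged.
Surface form: [guzibiwofumutum].

guzibiwofumutum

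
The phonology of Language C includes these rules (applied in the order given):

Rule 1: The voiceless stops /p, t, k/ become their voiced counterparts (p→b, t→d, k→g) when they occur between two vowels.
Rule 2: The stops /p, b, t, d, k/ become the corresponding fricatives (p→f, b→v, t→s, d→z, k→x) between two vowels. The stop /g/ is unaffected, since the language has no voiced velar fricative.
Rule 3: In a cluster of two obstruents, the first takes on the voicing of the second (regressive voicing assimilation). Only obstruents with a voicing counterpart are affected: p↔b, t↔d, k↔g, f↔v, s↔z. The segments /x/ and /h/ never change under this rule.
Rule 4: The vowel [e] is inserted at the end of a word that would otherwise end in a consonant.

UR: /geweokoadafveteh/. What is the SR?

geweogoazavvezehe

Rule 1 (intervocalic voicing): /k/ is a voiceless stop between vowels /o/ and /o/, so it voices to [g]. /t/ is a voiceless stop between vowels /e/ and /e/, so it voices to [d]. /geweokoadafveteh/ → geweogoadafvedeh.
Rule 2 (intervocalic spirantization): /d/ is a stop between vowels /a/ and /a/, so it spirantizes to the fricative [z]. /d/ is a stop between vowels /e/ and /e/, so it spirantizes to the fricative [z]. /geweogoadafvedeh/ → geweogoazafvezeh.
Rule 3 (regressive voicing assimilation): /f/ precedes the voiced obstruent /v/, so it voices to [v] by assimilation. /geweogoazafvezeh/ → geweogoazavvezeh.
Rule 4 (final e-epenthesis): the form ends in the consonant /h/, so [e] is inserted word-finally. /geweogoazavvezeh/ → geweogoazavvezehe.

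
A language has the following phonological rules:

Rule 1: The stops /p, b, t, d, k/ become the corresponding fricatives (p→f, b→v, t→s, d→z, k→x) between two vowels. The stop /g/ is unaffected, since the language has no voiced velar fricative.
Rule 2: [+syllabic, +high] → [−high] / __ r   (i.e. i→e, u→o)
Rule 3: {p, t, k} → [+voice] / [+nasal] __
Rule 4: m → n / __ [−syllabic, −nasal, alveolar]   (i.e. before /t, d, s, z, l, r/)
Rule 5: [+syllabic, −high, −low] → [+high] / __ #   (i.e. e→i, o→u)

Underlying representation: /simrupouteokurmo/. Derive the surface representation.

Rule 1 (intervocalic spirantization): /p/ is a stop between vowels /u/ and /o/, so it spirantizes to the fricative [f]. /t/ is a stop between vowels /u/ and /e/, so it spirantizes to the fricative [s]. /k/ is a stop between vowels /o/ and /u/, so it spirantizes to the fricative [x]. /simrupouteokurmo/ → simrufouseoxurmo.
Rule 2 (pre-rhotic lowering): /u/ is a high vowel immediately before /r/, so it lowers to [o]. /simrufouseoxurmo/ → simrufouseoxormo.
Rule 3 (post-nasal voicing): no segment meets the environment; /simrufouseoxormo/ is unchanged.
Rule 4 (nasal place assimilation): /m/ precedes the alveolar consonant /r/, so it assimilates in place to [n]. /simrufouseoxormo/ → sinrufouseoxormo.
Rule 5 (final vowel raising): /o/ is a mid vowel in word-final position, so it raises to [u]. /sinrufouseoxormo/ → sinrufouseoxormu.

sinrufouseoxormu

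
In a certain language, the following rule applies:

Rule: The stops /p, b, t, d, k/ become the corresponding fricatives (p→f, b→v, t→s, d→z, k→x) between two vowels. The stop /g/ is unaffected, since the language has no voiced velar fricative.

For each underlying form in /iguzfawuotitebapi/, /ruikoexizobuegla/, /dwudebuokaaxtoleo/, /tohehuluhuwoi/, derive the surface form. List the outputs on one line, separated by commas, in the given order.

iguzfawuosisevafi, ruixoexizovuegla, dwuzevuoxaaxtoleo, tohehuluhuwoi

/iguzfawuotitebapi/: /t/ is a stop between vowels /o/ and /i/, so it spirantizes to the fricative [s]. /t/ is a stop between vowels /i/ and /e/, so it spirantizes to the fricative [s]. /b/ is a stop between vowels /e/ and /a/, so it spirantizes to the fricative [v]. /p/ is a stop between vowels /a/ and /i/, so it spirantizes to the fricative [f]. → [iguzfawuosisevafi].
/ruikoexizobuegla/: /k/ is a stop between vowels /i/ and /o/, so it spirantizes to the fricative [x]. /b/ is a stop between vowels /o/ and /u/, so it spirantizes to the fricative [v]. → [ruixoexizovuegla].
/dwudebuokaaxtoleo/: /d/ is a stop between vowels /u/ and /e/, so it spirantizes to the fricative [z]. /b/ is a stop between vowels /e/ and /u/, so it spirantizes to the fricative [v]. /k/ is a stop between vowels /o/ and /a/, so it spirantizes to the fricative [x]. → [dwuzevuoxaaxtoleo].
/tohehuluhuwoi/: the rule's environment is not met; surfaces unchanged as [tohehuluhuwoi].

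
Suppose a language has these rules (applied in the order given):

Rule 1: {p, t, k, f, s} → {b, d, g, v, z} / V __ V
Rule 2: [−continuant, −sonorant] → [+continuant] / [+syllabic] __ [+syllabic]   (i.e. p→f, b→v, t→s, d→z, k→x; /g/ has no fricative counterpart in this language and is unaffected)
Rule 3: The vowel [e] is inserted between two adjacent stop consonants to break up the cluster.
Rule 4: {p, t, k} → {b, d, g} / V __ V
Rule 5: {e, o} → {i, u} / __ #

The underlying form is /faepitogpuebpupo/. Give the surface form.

faevizogebuebebuvu

Rule 1 (intervocalic voicing): /p/ is a voiceless obstruent between vowels /e/ and /i/, so it voices to [b]. /t/ is a voiceless obstruent between vowels /i/ and /o/, so it voices to [d]. /p/ is a voiceless obstruent between vowels /u/ and /o/, so it voices to [b]. /faepitogpuebpupo/ → faebidogpuebpubo.
Rule 2 (intervocalic spirantization): /b/ is a stop between vowels /e/ and /i/, so it spirantizes to the fricative [v]. /d/ is a stop between vowels /i/ and /o/, so it spirantizes to the fricative [z]. /b/ is a stop between vowels /u/ and /o/, so it spirantizes to the fricative [v]. /faebidogpuebpubo/ → faevizogpuebpuvo.
Rule 3 (stop-cluster e-epenthesis): /g/ and /p/ form a stop–stop cluster, so [e] is inserted between them. /b/ and /p/ form a stop–stop cluster, so [e] is inserted between them. /faevizogpuebpuvo/ → faevizogepuebepuvo.
Rule 4 (intervocalic voicing): /p/ is a voiceless stop between vowels /e/ and /u/, so it voices to [b]. /p/ is a voiceless stop between vowels /e/ and /u/, so it voices to [b]. /faevizogepuebepuvo/ → faevizogebuebebuvo.
Rule 5 (final vowel raising): /o/ is a mid vowel in word-final position, so it raises to [u]. /faevizogebuebebuvo/ → faevizogebuebebuvu.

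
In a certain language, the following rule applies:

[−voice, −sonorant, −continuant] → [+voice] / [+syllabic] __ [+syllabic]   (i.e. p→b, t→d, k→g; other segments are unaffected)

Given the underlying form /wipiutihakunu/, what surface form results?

/p/ is a voiceless stop between vowels /i/ and /i/, so it voices to [b].
/t/ is a voiceless stop between vowels /u/ and /i/, so it voices to [d].
/k/ is a voiceless stop between vowels /a/ and /u/, so it voices to [g].
Surface form: [wibiudihagunu].

wibiudihagunu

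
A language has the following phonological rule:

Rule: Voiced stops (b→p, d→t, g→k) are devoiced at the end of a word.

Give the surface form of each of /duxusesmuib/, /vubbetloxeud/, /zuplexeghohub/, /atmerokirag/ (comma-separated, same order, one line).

duxusesmuip, vubbetloxeut, zuplexeghohup, atmerokirak

/duxusesmuib/: /b/ is a voiced stop in word-final position, so it devoices to [p]. → [duxusesmuip].
/vubbetloxeud/: /d/ is a voiced stop in word-final position, so it devoices to [t]. → [vubbetloxeut].
/zuplexeghohub/: /b/ is a voiced stop in word-final position, so it devoices to [p]. → [zuplexeghohup].
/atmerokirag/: /g/ is a voiced stop in word-final position, so it devoices to [k]. → [atmerokirak].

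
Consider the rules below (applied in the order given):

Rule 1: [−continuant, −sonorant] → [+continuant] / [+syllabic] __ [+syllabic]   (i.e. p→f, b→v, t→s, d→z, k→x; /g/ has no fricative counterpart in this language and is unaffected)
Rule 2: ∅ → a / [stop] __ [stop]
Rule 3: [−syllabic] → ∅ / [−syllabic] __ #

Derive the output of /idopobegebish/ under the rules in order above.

Rule 1 (intervocalic spirantization): /d/ is a stop between vowels /i/ and /o/, so it spirantizes to the fricative [z]. /p/ is a stop between vowels /o/ and /o/, so it spirantizes to the fricative [f]. /b/ is a stop between vowels /o/ and /e/, so it spirantizes to the fricative [v]. /b/ is a stop between vowels /e/ and /i/, so it spirantizes to the fricative [v]. /idopobegebish/ → izofovegevish.
Rule 2 (stop-cluster a-epenthesis): no segment meets the environment; /izofovegevish/ is unchanged.
Rule 3 (final cluster simplification): /h/ is the second consonant of a word-final cluster /sh/, so it deletes. /izofovegevish/ → izofovegevis.

izofovegevis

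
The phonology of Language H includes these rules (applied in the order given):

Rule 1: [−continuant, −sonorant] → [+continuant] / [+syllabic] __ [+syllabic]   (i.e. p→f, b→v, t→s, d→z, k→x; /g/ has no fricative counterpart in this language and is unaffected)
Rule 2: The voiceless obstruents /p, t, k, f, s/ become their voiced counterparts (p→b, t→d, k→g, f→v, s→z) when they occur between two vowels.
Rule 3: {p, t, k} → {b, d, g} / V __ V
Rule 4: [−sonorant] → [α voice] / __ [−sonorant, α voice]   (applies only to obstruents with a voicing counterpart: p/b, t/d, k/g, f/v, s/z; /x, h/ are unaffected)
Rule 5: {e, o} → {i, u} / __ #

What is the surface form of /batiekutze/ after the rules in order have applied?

Rule 1 (intervocalic spirantization): /t/ is a stop between vowels /a/ and /i/, so it spirantizes to the fricative [s]. /k/ is a stop between vowels /e/ and /u/, so it spirantizes to the fricative [x]. /batiekutze/ → basiexutze.
Rule 2 (intervocalic voicing): /s/ is a voiceless obstruent between vowels /a/ and /i/, so it voices to [z]. /basiexutze/ → baziexutze.
Rule 3 (intervocalic voicing): no segment meets the environment; /baziexutze/ is unchanged.
Rule 4 (regressive voicing assimilation): /t/ precedes the voiced obstruent /z/, so it voices to [d] by assimilation. /baziexutze/ → baziexudze.
Rule 5 (final vowel raising): /e/ is a mid vowel in word-final position, so it raises to [i]. /baziexudze/ → baziexudzi.

baziexudzi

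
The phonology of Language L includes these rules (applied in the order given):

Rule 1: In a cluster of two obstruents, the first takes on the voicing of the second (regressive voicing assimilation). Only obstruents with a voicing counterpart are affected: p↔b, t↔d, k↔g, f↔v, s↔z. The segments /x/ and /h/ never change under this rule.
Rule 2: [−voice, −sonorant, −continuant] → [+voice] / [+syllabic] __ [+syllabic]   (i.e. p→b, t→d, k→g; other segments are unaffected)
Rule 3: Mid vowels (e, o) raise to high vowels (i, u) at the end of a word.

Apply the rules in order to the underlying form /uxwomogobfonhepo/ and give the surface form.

uxwomogopfonhebu

Rule 1 (regressive voicing assimilation): /b/ precedes the voiceless obstruent /f/, so it devoices to [p] by assimilation. /uxwomogobfonhepo/ → uxwomogopfonhepo.
Rule 2 (intervocalic voicing): /p/ is a voiceless stop between vowels /e/ and /o/, so it voices to [b]. /uxwomogopfonhepo/ → uxwomogopfonhebo.
Rule 3 (final vowel raising): /o/ is a mid vowel in word-final position, so it raises to [u]. /uxwomogopfonhebo/ → uxwomogopfonhebu.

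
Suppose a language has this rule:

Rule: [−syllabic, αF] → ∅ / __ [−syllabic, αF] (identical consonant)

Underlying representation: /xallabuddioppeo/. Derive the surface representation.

xalabudiopeo

/ll/ is a geminate; the first /l/ deletes.
/dd/ is a geminate; the first /d/ deletes.
/pp/ is a geminate; the first /p/ deletes.
Surface form: [xalabudiopeo].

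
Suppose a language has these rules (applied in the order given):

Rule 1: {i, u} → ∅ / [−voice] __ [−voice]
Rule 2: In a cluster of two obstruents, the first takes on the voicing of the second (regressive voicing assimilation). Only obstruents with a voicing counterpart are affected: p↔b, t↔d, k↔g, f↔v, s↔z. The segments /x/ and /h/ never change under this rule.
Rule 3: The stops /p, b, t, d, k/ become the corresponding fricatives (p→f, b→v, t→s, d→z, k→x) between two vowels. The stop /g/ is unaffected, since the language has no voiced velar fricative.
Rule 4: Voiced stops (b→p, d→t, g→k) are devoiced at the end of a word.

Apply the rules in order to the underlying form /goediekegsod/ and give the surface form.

goeziexeksot

Rule 1 (high vowel syncope): no segment meets the environment; /goediekegsod/ is unchanged.
Rule 2 (regressive voicing assimilation): /g/ precedes the voiceless obstruent /s/, so it devoices to [k] by assimilation. /goediekegsod/ → goediekeksod.
Rule 3 (intervocalic spirantization): /d/ is a stop between vowels /e/ and /i/, so it spirantizes to the fricative [z]. /k/ is a stop between vowels /e/ and /e/, so it spirantizes to the fricative [x]. /goediekeksod/ → goeziexeksod.
Rule 4 (final devoicing): /d/ is a voiced stop in word-final position, so it devoices to [t]. /goeziexeksod/ → goeziexeksot.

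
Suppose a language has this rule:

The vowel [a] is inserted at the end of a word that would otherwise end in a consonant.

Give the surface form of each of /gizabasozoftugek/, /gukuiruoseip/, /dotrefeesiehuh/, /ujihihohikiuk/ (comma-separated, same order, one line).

/gizabasozoftugek/: the form ends in the consonant /k/, so [a] is inserted word-finally. → [gizabasozoftugeka].
/gukuiruoseip/: the form ends in the consonant /p/, so [a] is inserted word-finally. → [gukuiruoseipa].
/dotrefeesiehuh/: the form ends in the consonant /h/, so [a] is inserted word-finally. → [dotrefeesiehuha].
/ujihihohikiuk/: the form ends in the consonant /k/, so [a] is inserted word-finally. → [ujihihohikiuka].

gizabasozoftugeka, gukuiruoseipa, dotrefeesiehuha, ujihihohikiuka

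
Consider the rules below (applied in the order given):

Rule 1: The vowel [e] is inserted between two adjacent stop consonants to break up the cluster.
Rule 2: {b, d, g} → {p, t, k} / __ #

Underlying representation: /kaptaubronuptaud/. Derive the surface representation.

kapetaubronupetaut

Rule 1 (stop-cluster e-epenthesis): /p/ and /t/ form a stop–stop cluster, so [e] is inserted between them. /p/ and /t/ form a stop–stop cluster, so [e] is inserted between them. /kaptaubronuptaud/ → kapetaubronupetaud.
Rule 2 (final devoicing): /d/ is a voiced stop in word-final position, so it devoices to [t]. /kapetaubronupetaud/ → kapetaubronupetaut.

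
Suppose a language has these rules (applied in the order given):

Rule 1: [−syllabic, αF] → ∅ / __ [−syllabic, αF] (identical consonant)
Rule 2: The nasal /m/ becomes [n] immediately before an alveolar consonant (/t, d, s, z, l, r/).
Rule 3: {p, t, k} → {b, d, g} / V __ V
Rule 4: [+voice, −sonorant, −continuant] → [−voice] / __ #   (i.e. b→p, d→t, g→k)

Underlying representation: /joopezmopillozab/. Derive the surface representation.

joobezmobilozap

Rule 1 (degemination): /ll/ is a geminate; the first /l/ deletes. /joopezmopillozab/ → joopezmopilozab.
Rule 2 (nasal place assimilation): no segment meets the environment; /joopezmopilozab/ is unchanged.
Rule 3 (intervocalic voicing): /p/ is a voiceless stop between vowels /o/ and /e/, so it voices to [b]. /p/ is a voiceless stop between vowels /o/ and /i/, so it voices to [b]. /joopezmopilozab/ → joobezmobilozab.
Rule 4 (final devoicing): /b/ is a voiced stop in word-final position, so it devoices to [p]. /joobezmobilozab/ → joobezmobilozap.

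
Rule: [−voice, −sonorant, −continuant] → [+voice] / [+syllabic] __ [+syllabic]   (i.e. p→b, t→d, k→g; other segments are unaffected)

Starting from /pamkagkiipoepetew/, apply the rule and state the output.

Scanning /pamkagkiipoepetew/: /p/ at position 1 is not in the conditioning environment; /k/ at position 4 is not in the conditioning environment; /k/ at position 7 is not in the conditioning environment; /p/ is a voiceless stop between vowels /i/ and /o/, so it voices to [b]; /p/ is a voiceless stop between vowels /e/ and /e/, so it voices to [b]; /t/ is a voiceless stop between vowels /e/ and /e/, so it voices to [d].
Result: [pamkagkiiboebedew].

pamkagkiiboebedew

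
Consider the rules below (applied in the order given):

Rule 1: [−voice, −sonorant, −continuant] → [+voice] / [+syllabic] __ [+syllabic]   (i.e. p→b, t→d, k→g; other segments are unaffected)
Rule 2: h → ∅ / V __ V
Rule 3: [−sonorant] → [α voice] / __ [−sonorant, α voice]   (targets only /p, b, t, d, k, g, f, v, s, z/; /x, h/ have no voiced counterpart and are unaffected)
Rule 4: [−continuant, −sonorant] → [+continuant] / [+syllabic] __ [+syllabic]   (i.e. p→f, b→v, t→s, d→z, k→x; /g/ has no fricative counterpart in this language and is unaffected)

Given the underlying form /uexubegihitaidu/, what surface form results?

Rule 1 (intervocalic voicing): /t/ is a voiceless stop between vowels /i/ and /a/, so it voices to [d]. /uexubegihitaidu/ → uexubegihidaidu.
Rule 2 (intervocalic h-deletion): /h/ occurs between vowels /i/ and /i/, so it deletes. /uexubegihidaidu/ → uexubegiidaidu.
Rule 3 (regressive voicing assimilation): no segment meets the environment; /uexubegiidaidu/ is unchanged.
Rule 4 (intervocalic spirantization): /b/ is a stop between vowels /u/ and /e/, so it spirantizes to the fricative [v]. /d/ is a stop between vowels /i/ and /a/, so it spirantizes to the fricative [z]. /d/ is a stop between vowels /i/ and /u/, so it spirantizes to the fricative [z]. /uexubegiidaidu/ → uexuvegiizaizu.

uexuvegiizaizu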